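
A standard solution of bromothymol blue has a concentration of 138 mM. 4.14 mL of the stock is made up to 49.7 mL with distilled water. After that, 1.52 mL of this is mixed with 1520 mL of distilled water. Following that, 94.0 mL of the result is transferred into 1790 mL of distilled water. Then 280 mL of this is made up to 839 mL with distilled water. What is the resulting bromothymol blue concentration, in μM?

0.191 μM

Overall dilution factor = 12.00 × 1001 × 20.04 × 2.996 = 7.22 × 10⁵.
138 mM / 7.22 × 10⁵ = 1.91 × 10⁻⁴ mM = 0.191 μM.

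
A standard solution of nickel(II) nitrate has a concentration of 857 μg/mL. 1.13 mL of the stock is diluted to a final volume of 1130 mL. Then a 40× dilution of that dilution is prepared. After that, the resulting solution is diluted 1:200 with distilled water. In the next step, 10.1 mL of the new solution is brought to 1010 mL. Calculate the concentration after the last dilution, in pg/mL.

1.07 pg/mL

Overall dilution factor = 1000 × 40 × 200 × 100 = 8.00 × 10⁸.
857 μg/mL / 8.00 × 10⁸ = 1.07 × 10⁻⁶ μg/mL = 1.07 pg/mL.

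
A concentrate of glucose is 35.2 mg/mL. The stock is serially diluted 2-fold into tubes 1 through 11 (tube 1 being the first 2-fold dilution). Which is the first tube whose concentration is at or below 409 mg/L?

tube 7

Tube n has concentration 35.2 mg/mL / 2ⁿ.
Need 2ⁿ ≥ 35.2 mg/mL / 409 mg/L = 86.1, so n ≥ 6.43.
First such tube: n = 7.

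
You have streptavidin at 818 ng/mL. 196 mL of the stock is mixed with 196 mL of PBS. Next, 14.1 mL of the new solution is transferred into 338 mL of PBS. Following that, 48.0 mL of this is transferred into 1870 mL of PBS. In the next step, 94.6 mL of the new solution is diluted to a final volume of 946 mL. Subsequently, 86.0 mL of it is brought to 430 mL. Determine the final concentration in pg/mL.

Overall dilution factor = 2 × 24.97 × 39.96 × 10 × 5 = 9.98 × 10⁴.
818 ng/mL / 9.98 × 10⁴ = 8.20 × 10⁻³ ng/mL = 8.20 pg/mL.

8.20 pg/mL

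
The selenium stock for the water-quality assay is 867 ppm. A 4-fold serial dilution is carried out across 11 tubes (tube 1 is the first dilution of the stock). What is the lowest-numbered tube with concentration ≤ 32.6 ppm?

Tube n has concentration 867 ppm / 4ⁿ.
Need 4ⁿ ≥ 867 ppm / 32.6 ppm = 26.6, so n ≥ 2.37.
First such tube: n = 3.

tube 3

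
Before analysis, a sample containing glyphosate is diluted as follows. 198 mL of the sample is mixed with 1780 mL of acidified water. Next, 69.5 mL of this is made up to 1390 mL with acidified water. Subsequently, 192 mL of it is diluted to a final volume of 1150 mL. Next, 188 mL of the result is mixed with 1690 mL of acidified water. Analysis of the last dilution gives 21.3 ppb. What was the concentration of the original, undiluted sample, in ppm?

255 ppm

Overall dilution factor = 9.990 × 20 × 5.990 × 9.989 = 1.20 × 10⁴.
Original = 21.3 ppb × 1.20 × 10⁴ = 2.55 × 10⁵ ppb = 255 ppm.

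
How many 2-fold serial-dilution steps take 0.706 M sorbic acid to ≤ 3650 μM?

8

Need 2ⁿ ≥ 193, so n ≥ log(193)/log(2) = 7.60.
Minimum whole steps: n = 8.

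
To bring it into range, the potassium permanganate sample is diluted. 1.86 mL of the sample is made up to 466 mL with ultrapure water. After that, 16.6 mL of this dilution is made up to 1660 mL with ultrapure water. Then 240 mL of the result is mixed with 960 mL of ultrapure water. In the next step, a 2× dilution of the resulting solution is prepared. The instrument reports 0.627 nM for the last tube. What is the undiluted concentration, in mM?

0.157 mM

Overall dilution factor = 250.5 × 100 × 5 × 2 = 2.51 × 10⁵.
Original = 0.627 nM × 2.51 × 10⁵ = 1.57 × 10⁵ nM = 0.157 mM.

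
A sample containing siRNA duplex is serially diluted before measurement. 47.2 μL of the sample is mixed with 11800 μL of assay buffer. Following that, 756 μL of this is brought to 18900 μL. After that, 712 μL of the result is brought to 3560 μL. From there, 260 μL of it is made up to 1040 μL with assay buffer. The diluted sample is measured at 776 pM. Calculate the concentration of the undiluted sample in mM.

0.0974 mM

Overall dilution factor = 251 × 25 × 5 × 4 = 1.25 × 10⁵.
Original = 776 pM × 1.25 × 10⁵ = 9.74 × 10⁷ pM = 0.0974 mM.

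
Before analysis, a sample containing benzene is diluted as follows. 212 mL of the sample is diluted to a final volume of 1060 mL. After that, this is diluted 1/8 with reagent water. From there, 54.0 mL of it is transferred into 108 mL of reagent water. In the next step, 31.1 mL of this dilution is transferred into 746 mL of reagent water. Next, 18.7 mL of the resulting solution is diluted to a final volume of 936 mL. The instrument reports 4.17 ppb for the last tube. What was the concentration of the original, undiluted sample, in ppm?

626 ppm

Overall dilution factor = 5 × 8 × 3 × 24.99 × 50.05 = 1.50 × 10⁵.
Original = 4.17 ppb × 1.50 × 10⁵ = 6.26 × 10⁵ ppb = 626 ppm.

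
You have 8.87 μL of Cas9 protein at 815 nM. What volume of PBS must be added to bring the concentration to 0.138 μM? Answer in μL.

43.5 μL

0.138 μM = 138 nM.
V₂ = C₁V₁/C₂ = 815 × 8.87 / 138 = 52.4 μL.
Diluent to add = V₂ − V₁ = 52.4 − 8.87 = 43.5 μL.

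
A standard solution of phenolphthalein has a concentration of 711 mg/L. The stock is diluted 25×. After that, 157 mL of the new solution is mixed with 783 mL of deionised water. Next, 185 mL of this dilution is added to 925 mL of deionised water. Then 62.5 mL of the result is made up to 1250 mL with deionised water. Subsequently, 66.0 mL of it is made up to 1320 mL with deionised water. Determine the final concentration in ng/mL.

Overall dilution factor = 25 × 5.987 × 6 × 20 × 20 = 3.59 × 10⁵.
711 mg/L / 3.59 × 10⁵ = 1.98 × 10⁻³ mg/L = 1.98 ng/mL.

1.98 ng/mL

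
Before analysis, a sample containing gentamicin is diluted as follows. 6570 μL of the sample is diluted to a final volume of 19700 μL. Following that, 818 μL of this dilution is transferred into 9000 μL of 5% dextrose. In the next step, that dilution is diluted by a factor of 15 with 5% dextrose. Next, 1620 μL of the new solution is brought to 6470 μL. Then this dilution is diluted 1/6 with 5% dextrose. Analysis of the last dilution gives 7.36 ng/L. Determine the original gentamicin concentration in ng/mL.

Overall dilution factor = 2.998 × 12.00 × 15 × 3.994 × 6 = 1.29 × 10⁴.
Original = 7.36 ng/L × 1.29 × 10⁴ = 9.52 × 10⁴ ng/L = 95.2 ng/mL.

95.2 ng/mL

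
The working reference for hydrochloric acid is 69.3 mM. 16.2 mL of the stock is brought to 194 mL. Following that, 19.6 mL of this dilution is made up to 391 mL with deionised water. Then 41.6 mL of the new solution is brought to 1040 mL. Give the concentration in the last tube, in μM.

Overall dilution factor = 11.98 × 19.95 × 25 = 5972.
69.3 mM / 5972 = 0.0116 mM = 11.6 μM.

11.6 μM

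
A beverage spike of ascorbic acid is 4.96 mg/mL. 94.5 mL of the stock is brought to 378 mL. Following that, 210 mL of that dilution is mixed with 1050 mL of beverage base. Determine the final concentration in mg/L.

Overall dilution factor = 4 × 6 = 24.0.
4.96 mg/mL / 24.0 = 0.207 mg/mL = 207 mg/L.

207 mg/L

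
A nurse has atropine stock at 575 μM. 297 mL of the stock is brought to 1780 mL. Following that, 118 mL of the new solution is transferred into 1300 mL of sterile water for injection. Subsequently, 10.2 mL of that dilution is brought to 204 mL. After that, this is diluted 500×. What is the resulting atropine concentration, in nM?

Overall dilution factor = 5.993 × 12.02 × 20 × 500 = 7.20 × 10⁵.
575 μM / 7.20 × 10⁵ = 7.98 × 10⁻⁴ μM = 0.798 nM.

0.798 nM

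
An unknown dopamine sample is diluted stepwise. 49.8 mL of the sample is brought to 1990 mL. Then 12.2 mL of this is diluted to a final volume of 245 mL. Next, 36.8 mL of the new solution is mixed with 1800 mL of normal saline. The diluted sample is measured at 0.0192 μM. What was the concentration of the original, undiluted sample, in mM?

0.769 mM

Overall dilution factor = 39.96 × 20.08 × 49.91 = 4.01 × 10⁴.
Original = 0.0192 μM × 4.01 × 10⁴ = 769 μM = 0.769 mM.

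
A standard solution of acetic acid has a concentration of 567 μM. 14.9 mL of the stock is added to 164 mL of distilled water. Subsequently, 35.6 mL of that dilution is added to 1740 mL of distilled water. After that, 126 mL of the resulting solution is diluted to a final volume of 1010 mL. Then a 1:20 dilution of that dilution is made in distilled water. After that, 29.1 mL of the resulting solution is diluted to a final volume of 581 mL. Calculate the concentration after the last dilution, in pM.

296 pM

Overall dilution factor = 12.01 × 49.88 × 8.016 × 20 × 19.97 = 1.92 × 10⁶.
567 μM / 1.92 × 10⁶ = 2.96 × 10⁻⁴ μM = 296 pM.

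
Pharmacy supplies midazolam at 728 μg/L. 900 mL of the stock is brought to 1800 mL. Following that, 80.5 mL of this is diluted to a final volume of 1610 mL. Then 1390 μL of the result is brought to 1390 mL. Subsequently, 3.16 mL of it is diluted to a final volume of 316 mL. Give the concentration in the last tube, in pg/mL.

Overall dilution factor = 2 × 20 × 1000 × 100 = 4.00 × 10⁶.
728 μg/L / 4.00 × 10⁶ = 1.82 × 10⁻⁴ μg/L = 0.182 pg/mL.

0.182 pg/mL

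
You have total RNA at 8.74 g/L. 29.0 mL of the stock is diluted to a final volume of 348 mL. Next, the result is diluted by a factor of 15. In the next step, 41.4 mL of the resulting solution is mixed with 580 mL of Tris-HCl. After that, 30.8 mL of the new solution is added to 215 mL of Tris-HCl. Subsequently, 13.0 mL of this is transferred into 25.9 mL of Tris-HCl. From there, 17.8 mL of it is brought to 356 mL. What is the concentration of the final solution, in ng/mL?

6.77 ng/mL

Overall dilution factor = 12 × 15 × 15.01 × 7.981 × 2.992 × 20 = 1.29 × 10⁶.
8.74 g/L / 1.29 × 10⁶ = 6.77 × 10⁻⁶ g/L = 6.77 ng/mL.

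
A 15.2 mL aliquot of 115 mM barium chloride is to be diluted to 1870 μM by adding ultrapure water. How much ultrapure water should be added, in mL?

920 mL

1870 μM = 1.87 mM.
V₂ = C₁V₁/C₂ = 115 × 15.2 / 1.87 = 935 mL.
Diluent to add = V₂ − V₁ = 935 − 15.2 = 920 mL.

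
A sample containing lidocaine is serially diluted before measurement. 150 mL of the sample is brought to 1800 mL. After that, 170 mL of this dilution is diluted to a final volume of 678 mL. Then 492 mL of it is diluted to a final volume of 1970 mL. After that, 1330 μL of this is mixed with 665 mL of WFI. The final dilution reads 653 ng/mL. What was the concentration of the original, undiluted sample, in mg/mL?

Overall dilution factor = 12 × 3.988 × 4.004 × 501 = 9.60 × 10⁴.
Original = 653 ng/mL × 9.60 × 10⁴ = 6.27 × 10⁷ ng/mL = 62.7 mg/mL.

62.7 mg/mL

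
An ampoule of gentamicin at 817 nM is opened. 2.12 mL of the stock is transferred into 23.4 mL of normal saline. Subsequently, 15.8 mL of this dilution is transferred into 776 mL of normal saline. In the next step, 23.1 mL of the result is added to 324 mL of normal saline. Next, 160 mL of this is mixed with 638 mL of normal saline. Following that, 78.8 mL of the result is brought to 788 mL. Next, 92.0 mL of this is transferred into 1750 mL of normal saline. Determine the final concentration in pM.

Overall dilution factor = 12.04 × 50.11 × 15.03 × 4.987 × 10 × 20.02 = 9.05 × 10⁶.
817 nM / 9.05 × 10⁶ = 9.03 × 10⁻⁵ nM = 0.0903 pM.

0.0903 pM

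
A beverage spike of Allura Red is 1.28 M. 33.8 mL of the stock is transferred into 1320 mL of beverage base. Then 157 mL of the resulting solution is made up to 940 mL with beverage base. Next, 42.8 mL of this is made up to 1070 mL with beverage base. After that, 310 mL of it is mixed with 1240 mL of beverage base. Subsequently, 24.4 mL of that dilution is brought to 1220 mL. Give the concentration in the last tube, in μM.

Overall dilution factor = 40.05 × 5.987 × 25 × 5 × 50 = 1.50 × 10⁶.
1.28 M / 1.50 × 10⁶ = 8.54 × 10⁻⁷ M = 0.854 μM.

0.854 μM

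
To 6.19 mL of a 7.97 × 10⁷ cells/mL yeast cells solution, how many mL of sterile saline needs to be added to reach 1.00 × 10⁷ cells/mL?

43.1 mL

V₂ = C₁V₁/C₂ = 7.97 × 10⁷ × 6.19 / 1.00 × 10⁷ = 49.3 mL.
Diluent to add = V₂ − V₁ = 49.3 − 6.19 = 43.1 mL.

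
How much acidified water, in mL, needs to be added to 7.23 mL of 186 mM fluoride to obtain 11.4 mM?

V₂ = C₁V₁/C₂ = 186 × 7.23 / 11.4 = 118 mL.
Diluent to add = V₂ − V₁ = 118 − 7.23 = 111 mL.

111 mL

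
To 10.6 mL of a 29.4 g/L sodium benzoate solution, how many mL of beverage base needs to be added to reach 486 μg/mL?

631 mL

486 μg/mL = 0.486 g/L.
V₂ = C₁V₁/C₂ = 29.4 × 10.6 / 0.486 = 641 mL.
Diluent to add = V₂ − V₁ = 641 − 10.6 = 631 mL.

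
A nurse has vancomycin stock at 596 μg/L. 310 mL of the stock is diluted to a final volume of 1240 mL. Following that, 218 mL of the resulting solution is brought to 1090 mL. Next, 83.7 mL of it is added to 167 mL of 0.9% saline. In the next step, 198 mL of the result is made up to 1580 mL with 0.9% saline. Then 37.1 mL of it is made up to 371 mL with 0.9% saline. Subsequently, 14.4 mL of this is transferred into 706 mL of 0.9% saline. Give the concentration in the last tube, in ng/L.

2.49 ng/L

Overall dilution factor = 4 × 5 × 2.995 × 7.980 × 10 × 50.03 = 2.39 × 10⁵.
596 μg/L / 2.39 × 10⁵ = 2.49 × 10⁻³ μg/L = 2.49 ng/L.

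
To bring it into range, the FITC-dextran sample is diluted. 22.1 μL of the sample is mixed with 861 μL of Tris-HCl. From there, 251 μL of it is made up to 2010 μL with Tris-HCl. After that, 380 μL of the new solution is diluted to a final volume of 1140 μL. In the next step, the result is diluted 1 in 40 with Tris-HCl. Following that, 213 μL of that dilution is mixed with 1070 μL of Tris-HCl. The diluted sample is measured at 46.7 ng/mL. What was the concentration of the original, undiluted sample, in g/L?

Overall dilution factor = 39.96 × 8.008 × 3 × 40 × 6.023 = 2.31 × 10⁵.
Original = 46.7 ng/mL × 2.31 × 10⁵ = 1.08 × 10⁷ ng/mL = 10.8 g/L.

10.8 g/L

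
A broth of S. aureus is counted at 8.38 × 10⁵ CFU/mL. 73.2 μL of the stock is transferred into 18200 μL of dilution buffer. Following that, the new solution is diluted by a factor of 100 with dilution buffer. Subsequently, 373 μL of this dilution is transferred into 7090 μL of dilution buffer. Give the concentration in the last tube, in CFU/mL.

1.68 CFU/mL

Overall dilution factor = 249.6 × 100 × 20.01 = 4.99 × 10⁵.
8.38 × 10⁵ CFU/mL / 4.99 × 10⁵ = 1.68 CFU/mL.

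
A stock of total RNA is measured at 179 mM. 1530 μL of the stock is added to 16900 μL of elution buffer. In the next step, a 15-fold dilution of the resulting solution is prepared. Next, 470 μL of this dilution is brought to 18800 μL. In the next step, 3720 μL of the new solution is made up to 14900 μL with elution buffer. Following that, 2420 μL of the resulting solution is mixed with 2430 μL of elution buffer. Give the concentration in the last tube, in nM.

Overall dilution factor = 12.05 × 15 × 40 × 4.005 × 2.004 = 5.80 × 10⁴.
179 mM / 5.80 × 10⁴ = 3.09 × 10⁻³ mM = 3090 nM.

3090 nM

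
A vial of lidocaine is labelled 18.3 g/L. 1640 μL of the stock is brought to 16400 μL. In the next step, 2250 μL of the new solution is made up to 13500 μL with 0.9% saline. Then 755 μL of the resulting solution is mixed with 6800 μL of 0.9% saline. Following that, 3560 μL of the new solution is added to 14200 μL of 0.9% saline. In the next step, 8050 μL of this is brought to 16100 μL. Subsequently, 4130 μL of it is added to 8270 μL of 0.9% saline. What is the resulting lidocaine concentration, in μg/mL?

Overall dilution factor = 10 × 6 × 10.01 × 4.989 × 2 × 3.002 = 1.80 × 10⁴.
18.3 g/L / 1.80 × 10⁴ = 1.02 × 10⁻³ g/L = 1.02 μg/mL.

1.02 μg/mL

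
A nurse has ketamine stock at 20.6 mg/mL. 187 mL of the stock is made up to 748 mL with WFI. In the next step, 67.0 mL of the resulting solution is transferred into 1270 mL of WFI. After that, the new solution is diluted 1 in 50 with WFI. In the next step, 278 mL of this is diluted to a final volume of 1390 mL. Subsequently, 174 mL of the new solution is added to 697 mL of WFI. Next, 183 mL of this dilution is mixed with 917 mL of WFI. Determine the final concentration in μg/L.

Overall dilution factor = 4 × 19.96 × 50 × 5 × 5.006 × 6.011 = 6.00 × 10⁵.
20.6 mg/mL / 6.00 × 10⁵ = 3.43 × 10⁻⁵ mg/mL = 34.3 μg/L.

34.3 μg/L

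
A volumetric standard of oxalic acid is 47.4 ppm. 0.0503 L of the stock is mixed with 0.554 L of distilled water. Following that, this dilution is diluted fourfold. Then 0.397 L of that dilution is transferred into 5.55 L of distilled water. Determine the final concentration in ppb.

Overall dilution factor = 12.01 × 4 × 14.98 = 720.
47.4 ppm / 720 = 0.0658 ppm = 65.8 ppb.

65.8 ppb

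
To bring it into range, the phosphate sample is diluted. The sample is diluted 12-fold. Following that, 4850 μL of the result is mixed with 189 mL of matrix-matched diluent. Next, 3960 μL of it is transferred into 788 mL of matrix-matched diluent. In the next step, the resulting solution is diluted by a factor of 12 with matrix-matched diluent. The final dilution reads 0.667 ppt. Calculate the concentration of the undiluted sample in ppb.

Overall dilution factor = 12 × 39.97 × 200.0 × 12 = 1.15 × 10⁶.
Original = 0.667 ppt × 1.15 × 10⁶ = 7.68 × 10⁵ ppt = 768 ppb.

768 ppb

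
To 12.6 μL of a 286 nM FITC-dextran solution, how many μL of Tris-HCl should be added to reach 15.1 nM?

226 μL

V₂ = C₁V₁/C₂ = 286 × 12.6 / 15.1 = 239 μL.
Diluent to add = V₂ − V₁ = 239 − 12.6 = 226 μL.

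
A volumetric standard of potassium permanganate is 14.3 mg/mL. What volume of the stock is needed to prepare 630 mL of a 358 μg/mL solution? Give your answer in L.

358 μg/mL = 0.358 mg/mL.
V₁ = C₂V₂/C₁ = 0.358 × 630 / 14.3 = 15.8 mL = 0.0158 L.

0.0158 L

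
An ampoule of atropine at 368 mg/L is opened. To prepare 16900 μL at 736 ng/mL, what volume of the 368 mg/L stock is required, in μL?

736 ng/mL = 0.736 mg/L.
V₁ = C₂V₂/C₁ = 0.736 × 16900 / 368 = 33.8 μL.

33.8 μL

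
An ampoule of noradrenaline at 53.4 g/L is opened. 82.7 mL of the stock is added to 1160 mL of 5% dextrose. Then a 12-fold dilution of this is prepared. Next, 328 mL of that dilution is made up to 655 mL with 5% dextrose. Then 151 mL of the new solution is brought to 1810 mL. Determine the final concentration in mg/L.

12.4 mg/L

Overall dilution factor = 15.03 × 12 × 1.997 × 11.99 = 4316.
53.4 g/L / 4316 = 0.0124 g/L = 12.4 mg/L.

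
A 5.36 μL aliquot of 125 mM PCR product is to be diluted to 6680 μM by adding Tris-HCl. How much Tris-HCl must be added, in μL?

6680 μM = 6.68 mM.
V₂ = C₁V₁/C₂ = 125 × 5.36 / 6.68 = 100 μL.
Diluent to add = V₂ − V₁ = 100 − 5.36 = 94.9 μL.

94.9 μL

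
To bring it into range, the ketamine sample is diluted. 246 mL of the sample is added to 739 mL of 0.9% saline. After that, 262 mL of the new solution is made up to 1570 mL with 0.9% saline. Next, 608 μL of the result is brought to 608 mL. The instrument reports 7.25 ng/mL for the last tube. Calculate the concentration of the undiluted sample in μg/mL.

Overall dilution factor = 4.004 × 5.992 × 1000 = 2.40 × 10⁴.
Original = 7.25 ng/mL × 2.40 × 10⁴ = 1.74 × 10⁵ ng/mL = 174 μg/mL.

174 μg/mL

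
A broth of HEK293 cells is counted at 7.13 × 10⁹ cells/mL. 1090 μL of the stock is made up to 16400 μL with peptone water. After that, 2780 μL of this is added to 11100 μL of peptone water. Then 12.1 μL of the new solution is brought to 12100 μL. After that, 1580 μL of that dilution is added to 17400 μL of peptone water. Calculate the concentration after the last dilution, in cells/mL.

Overall dilution factor = 15.05 × 4.993 × 1000 × 12.01 = 9.02 × 10⁵.
7.13 × 10⁹ cells/mL / 9.02 × 10⁵ = 7900 cells/mL.

7900 cells/mL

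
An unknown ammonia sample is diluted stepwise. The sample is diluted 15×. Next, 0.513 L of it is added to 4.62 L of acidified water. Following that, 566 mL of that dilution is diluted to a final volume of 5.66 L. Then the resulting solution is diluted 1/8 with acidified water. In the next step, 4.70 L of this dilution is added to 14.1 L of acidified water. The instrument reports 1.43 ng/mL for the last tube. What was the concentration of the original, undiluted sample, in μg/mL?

Overall dilution factor = 15 × 10.01 × 10 × 8 × 4 = 4.80 × 10⁴.
Original = 1.43 ng/mL × 4.80 × 10⁴ = 6.87 × 10⁴ ng/mL = 68.7 μg/mL.

68.7 μg/mL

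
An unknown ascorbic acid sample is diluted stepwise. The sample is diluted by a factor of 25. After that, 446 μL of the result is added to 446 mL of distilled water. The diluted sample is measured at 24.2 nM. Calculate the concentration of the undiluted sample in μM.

606 μM

Overall dilution factor = 25 × 1001 = 2.50 × 10⁴.
Original = 24.2 nM × 2.50 × 10⁴ = 6.06 × 10⁵ nM = 606 μM.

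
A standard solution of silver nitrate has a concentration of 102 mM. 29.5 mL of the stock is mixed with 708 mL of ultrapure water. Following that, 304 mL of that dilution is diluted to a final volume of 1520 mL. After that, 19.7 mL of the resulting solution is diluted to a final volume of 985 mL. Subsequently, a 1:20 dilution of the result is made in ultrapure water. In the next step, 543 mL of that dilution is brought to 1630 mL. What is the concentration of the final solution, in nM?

Overall dilution factor = 25 × 5 × 50 × 20 × 3.002 = 3.75 × 10⁵.
102 mM / 3.75 × 10⁵ = 2.72 × 10⁻⁴ mM = 272 nM.

272 nM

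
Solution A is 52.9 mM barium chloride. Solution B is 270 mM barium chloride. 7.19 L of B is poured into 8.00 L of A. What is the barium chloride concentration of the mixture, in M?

0.156 M

C_mix = (C_A·V_A + C_B·V_B)/(V_A + V_B) = (52.9×8.00 + 270×7.19) / 15.19 = 156 mM = 0.156 M.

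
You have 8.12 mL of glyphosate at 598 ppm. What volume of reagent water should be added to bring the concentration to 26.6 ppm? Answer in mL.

V₂ = C₁V₁/C₂ = 598 × 8.12 / 26.6 = 183 mL.
Diluent to add = V₂ − V₁ = 183 − 8.12 = 174 mL.

174 mL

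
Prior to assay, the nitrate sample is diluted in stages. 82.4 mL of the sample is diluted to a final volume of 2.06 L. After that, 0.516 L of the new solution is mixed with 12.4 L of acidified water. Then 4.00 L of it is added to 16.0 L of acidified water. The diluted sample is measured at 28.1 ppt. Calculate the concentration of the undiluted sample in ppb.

Overall dilution factor = 25 × 25.03 × 5 = 3129.
Original = 28.1 ppt × 3129 = 8.79 × 10⁴ ppt = 87.9 ppb.

87.9 ppb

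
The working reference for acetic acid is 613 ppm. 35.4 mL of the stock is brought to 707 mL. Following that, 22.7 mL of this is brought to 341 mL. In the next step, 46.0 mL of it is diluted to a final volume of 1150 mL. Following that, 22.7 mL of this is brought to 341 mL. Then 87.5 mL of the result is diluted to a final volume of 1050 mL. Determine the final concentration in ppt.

453 ppt

Overall dilution factor = 19.97 × 15.02 × 25 × 15.02 × 12 = 1.35 × 10⁶.
613 ppm / 1.35 × 10⁶ = 4.53 × 10⁻⁴ ppm = 453 ppt.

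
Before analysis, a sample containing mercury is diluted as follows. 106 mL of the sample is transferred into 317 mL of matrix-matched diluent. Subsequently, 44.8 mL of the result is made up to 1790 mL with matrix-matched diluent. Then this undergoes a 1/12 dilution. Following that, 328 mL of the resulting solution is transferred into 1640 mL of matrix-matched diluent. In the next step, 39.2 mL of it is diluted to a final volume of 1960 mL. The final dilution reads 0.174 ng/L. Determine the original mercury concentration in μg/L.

Overall dilution factor = 3.991 × 39.96 × 12 × 6 × 50 = 5.74 × 10⁵.
Original = 0.174 ng/L × 5.74 × 10⁵ = 9.99 × 10⁴ ng/L = 99.9 μg/L.

99.9 μg/L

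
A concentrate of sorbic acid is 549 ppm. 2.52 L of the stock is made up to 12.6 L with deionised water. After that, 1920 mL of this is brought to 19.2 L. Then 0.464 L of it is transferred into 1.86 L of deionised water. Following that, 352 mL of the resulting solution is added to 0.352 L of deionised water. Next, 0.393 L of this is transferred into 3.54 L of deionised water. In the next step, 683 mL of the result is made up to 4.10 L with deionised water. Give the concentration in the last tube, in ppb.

18.2 ppb

Overall dilution factor = 5 × 10 × 5.009 × 2 × 10.01 × 6.003 = 3.01 × 10⁴.
549 ppm / 3.01 × 10⁴ = 0.0182 ppm = 18.2 ppb.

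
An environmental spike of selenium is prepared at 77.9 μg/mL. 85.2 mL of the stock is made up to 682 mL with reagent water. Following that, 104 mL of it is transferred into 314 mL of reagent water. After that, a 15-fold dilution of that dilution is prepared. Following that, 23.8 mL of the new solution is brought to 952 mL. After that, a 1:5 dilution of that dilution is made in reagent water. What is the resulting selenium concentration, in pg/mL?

Overall dilution factor = 8.005 × 4.019 × 15 × 40 × 5 = 9.65 × 10⁴.
77.9 μg/mL / 9.65 × 10⁴ = 8.07 × 10⁻⁴ μg/mL = 807 pg/mL.

807 pg/mL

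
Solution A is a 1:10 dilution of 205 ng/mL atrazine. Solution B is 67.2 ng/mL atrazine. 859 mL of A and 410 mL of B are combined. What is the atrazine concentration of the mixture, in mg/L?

0.0356 mg/L

C_A = 205 ng/mL / 10 = 20.5 ng/mL.
C_mix = (C_A·V_A + C_B·V_B)/(V_A + V_B) = (20.5×859 + 67.2×410) / 1269 = 35.6 ng/mL = 0.0356 mg/L.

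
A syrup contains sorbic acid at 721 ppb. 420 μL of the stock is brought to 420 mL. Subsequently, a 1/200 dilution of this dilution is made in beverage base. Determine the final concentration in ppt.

Overall dilution factor = 1000 × 200 = 2.00 × 10⁵.
721 ppb / 2.00 × 10⁵ = 3.60 × 10⁻³ ppb = 3.60 ppt.

3.60 ppt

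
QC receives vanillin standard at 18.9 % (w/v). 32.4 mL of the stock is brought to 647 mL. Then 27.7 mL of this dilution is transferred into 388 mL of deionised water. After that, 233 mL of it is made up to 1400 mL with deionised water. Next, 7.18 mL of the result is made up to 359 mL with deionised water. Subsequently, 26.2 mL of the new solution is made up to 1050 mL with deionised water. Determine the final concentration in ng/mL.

52.4 ng/mL

Overall dilution factor = 19.97 × 15.01 × 6.009 × 50 × 40.08 = 3.61 × 10⁶.
18.9 % (w/v) / 3.61 × 10⁶ = 5.24 × 10⁻⁶ % (w/v) = 52.4 ng/mL.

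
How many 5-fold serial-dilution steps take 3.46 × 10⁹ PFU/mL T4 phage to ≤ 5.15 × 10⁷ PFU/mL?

Need 5ⁿ ≥ 67.2, so n ≥ log(67.2)/log(5) = 2.61.
Minimum whole steps: n = 3.

3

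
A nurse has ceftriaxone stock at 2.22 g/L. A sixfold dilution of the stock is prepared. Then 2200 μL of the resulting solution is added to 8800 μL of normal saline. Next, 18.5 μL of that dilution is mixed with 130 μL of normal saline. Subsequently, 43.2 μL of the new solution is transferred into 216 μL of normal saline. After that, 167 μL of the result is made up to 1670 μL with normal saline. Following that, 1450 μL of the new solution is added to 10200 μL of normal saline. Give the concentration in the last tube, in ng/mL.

19.1 ng/mL

Overall dilution factor = 6 × 5 × 8.027 × 6 × 10 × 8.034 = 1.16 × 10⁵.
2.22 g/L / 1.16 × 10⁵ = 1.91 × 10⁻⁵ g/L = 19.1 ng/mL.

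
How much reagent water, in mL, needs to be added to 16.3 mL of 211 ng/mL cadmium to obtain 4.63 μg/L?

727 mL

4.63 μg/L = 4.63 ng/mL.
V₂ = C₁V₁/C₂ = 211 × 16.3 / 4.63 = 743 mL.
Diluent to add = V₂ − V₁ = 743 − 16.3 = 727 mL.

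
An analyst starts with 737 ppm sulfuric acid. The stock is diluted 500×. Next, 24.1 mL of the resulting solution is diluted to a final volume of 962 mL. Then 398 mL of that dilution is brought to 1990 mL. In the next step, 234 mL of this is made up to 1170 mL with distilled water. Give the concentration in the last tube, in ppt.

1480 ppt

Overall dilution factor = 500 × 39.92 × 5 × 5 = 4.99 × 10⁵.
737 ppm / 4.99 × 10⁵ = 1.48 × 10⁻³ ppm = 1480 ppt.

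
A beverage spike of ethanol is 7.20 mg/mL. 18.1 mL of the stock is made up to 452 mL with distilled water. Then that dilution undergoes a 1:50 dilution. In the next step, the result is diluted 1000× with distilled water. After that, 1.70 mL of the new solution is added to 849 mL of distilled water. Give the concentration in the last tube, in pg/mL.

Overall dilution factor = 24.97 × 50 × 1000 × 500.4 = 6.25 × 10⁸.
7.20 mg/mL / 6.25 × 10⁸ = 1.15 × 10⁻⁸ mg/mL = 11.5 pg/mL.

11.5 pg/mL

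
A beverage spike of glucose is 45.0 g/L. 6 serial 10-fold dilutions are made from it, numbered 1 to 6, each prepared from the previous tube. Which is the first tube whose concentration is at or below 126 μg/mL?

tube 3

Tube n has concentration 45.0 g/L / 10ⁿ.
Need 10ⁿ ≥ 45.0 g/L / 126 μg/mL = 357, so n ≥ 2.55.
First such tube: n = 3.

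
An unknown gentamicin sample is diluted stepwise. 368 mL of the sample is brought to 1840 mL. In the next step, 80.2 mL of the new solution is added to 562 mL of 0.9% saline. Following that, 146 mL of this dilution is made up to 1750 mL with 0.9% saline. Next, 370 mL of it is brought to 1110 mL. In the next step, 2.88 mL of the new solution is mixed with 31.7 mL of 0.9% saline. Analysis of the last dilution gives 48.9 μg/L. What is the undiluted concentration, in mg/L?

845 mg/L

Overall dilution factor = 5 × 8.007 × 11.99 × 3 × 12.01 = 1.73 × 10⁴.
Original = 48.9 μg/L × 1.73 × 10⁴ = 8.45 × 10⁵ μg/L = 845 mg/L.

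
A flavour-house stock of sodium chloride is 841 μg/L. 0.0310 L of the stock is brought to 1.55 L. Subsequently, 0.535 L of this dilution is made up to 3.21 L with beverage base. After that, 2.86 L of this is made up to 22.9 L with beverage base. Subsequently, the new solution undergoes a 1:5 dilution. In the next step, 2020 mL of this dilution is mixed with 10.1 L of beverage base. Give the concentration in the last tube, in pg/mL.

11.7 pg/mL

Overall dilution factor = 50 × 6 × 8.007 × 5 × 6 = 7.21 × 10⁴.
841 μg/L / 7.21 × 10⁴ = 0.0117 μg/L = 11.7 pg/mL.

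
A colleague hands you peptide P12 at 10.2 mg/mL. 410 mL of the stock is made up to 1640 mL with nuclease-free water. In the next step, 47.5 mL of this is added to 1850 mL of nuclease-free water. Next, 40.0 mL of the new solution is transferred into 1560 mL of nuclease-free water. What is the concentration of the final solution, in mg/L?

Overall dilution factor = 4 × 39.95 × 40 = 6392.
10.2 mg/mL / 6392 = 1.60 × 10⁻³ mg/mL = 1.60 mg/L.

1.60 mg/L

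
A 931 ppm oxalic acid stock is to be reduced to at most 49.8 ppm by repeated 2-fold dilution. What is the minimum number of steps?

5

Need 2ⁿ ≥ 18.7, so n ≥ log(18.7)/log(2) = 4.22.
Minimum whole steps: n = 5.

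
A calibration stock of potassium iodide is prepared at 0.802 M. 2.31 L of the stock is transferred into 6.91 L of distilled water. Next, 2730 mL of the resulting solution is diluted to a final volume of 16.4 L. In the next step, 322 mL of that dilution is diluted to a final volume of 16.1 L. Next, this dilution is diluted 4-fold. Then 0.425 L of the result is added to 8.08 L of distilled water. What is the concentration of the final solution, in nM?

Overall dilution factor = 3.991 × 6.007 × 50 × 4 × 20.01 = 9.60 × 10⁴.
0.802 M / 9.60 × 10⁴ = 8.36 × 10⁻⁶ M = 8360 nM.

8360 nM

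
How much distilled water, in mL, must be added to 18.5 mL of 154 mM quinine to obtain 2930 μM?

954 mL

2930 μM = 2.93 mM.
V₂ = C₁V₁/C₂ = 154 × 18.5 / 2.93 = 972 mL.
Diluent to add = V₂ − V₁ = 972 − 18.5 = 954 mL.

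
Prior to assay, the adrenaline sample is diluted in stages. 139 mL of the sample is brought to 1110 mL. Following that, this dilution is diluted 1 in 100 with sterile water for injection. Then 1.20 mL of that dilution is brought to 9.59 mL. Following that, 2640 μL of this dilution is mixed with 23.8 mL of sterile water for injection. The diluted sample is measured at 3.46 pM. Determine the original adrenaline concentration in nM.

221 nM

Overall dilution factor = 7.986 × 100 × 7.992 × 10.02 = 6.39 × 10⁴.
Original = 3.46 pM × 6.39 × 10⁴ = 2.21 × 10⁵ pM = 221 nM.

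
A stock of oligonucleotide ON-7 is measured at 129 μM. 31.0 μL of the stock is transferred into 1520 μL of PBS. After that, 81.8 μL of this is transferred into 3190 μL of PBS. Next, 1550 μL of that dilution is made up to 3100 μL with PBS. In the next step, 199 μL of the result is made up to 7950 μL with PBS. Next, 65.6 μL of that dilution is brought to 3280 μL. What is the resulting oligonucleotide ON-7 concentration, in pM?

Overall dilution factor = 50.03 × 40.00 × 2 × 39.95 × 50 = 7.99 × 10⁶.
129 μM / 7.99 × 10⁶ = 1.61 × 10⁻⁵ μM = 16.1 pM.

16.1 pM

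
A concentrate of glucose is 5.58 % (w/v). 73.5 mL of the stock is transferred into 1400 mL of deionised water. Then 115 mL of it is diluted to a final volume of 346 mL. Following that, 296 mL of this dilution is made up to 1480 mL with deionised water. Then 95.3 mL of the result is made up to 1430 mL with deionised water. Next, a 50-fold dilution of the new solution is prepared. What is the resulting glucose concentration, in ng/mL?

247 ng/mL

Overall dilution factor = 20.05 × 3.009 × 5 × 15.01 × 50 = 2.26 × 10⁵.
5.58 % (w/v) / 2.26 × 10⁵ = 2.47 × 10⁻⁵ % (w/v) = 247 ng/mL.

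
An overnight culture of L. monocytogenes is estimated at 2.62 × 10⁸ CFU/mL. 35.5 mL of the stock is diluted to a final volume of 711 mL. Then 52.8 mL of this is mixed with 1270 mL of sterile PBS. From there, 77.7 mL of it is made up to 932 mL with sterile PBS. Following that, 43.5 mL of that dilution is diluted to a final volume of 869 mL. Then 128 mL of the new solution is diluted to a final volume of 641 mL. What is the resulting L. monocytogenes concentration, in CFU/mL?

435 CFU/mL

Overall dilution factor = 20.03 × 25.05 × 11.99 × 19.98 × 5.008 = 6.02 × 10⁵.
2.62 × 10⁸ CFU/mL / 6.02 × 10⁵ = 435 CFU/mL.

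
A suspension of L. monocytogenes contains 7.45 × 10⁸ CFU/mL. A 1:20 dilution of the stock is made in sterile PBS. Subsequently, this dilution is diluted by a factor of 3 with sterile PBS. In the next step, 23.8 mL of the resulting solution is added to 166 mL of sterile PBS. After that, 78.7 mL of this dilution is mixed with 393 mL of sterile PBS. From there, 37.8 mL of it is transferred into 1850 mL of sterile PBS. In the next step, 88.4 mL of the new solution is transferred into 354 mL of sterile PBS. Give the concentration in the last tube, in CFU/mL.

Overall dilution factor = 20 × 3 × 7.975 × 5.994 × 49.94 × 5.005 = 7.17 × 10⁵.
7.45 × 10⁸ CFU/mL / 7.17 × 10⁵ = 1040 CFU/mL.

1040 CFU/mL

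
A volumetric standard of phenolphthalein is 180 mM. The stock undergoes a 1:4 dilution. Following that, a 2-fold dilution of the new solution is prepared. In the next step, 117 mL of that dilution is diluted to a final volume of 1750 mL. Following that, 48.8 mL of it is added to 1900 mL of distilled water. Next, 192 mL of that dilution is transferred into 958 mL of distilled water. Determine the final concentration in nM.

Overall dilution factor = 4 × 2 × 14.96 × 39.93 × 5.990 = 2.86 × 10⁴.
180 mM / 2.86 × 10⁴ = 6.29 × 10⁻³ mM = 6290 nM.

6290 nM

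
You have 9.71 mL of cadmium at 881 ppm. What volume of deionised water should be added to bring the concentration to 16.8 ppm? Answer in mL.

V₂ = C₁V₁/C₂ = 881 × 9.71 / 16.8 = 509 mL.
Diluent to add = V₂ − V₁ = 509 − 9.71 = 499 mL.

499 mL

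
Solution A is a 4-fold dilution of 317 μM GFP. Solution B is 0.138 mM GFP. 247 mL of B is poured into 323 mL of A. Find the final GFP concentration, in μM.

105 μM

C_A = 317 μM / 4 = 79.2 μM.
C_B = 0.138 mM = 138 μM.
C_mix = (C_A·V_A + C_B·V_B)/(V_A + V_B) = (79.2×323 + 138×247) / 570.0 = 105 μM.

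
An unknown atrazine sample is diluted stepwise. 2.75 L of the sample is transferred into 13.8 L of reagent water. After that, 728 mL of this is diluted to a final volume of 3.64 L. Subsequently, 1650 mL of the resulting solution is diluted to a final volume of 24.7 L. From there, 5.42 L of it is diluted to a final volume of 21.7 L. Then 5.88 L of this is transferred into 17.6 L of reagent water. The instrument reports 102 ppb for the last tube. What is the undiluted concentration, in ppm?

Overall dilution factor = 6.018 × 5 × 14.97 × 4.004 × 3.993 = 7202.
Original = 102 ppb × 7202 = 7.35 × 10⁵ ppb = 735 ppm.

735 ppm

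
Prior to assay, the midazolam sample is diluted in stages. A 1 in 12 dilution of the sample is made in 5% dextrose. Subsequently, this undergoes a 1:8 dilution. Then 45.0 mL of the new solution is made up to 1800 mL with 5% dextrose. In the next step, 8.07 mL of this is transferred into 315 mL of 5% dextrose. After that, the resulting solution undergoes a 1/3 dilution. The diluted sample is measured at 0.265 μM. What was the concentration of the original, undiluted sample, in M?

Overall dilution factor = 12 × 8 × 40 × 40.03 × 3 = 4.61 × 10⁵.
Original = 0.265 μM × 4.61 × 10⁵ = 1.22 × 10⁵ μM = 0.122 M.

0.122 M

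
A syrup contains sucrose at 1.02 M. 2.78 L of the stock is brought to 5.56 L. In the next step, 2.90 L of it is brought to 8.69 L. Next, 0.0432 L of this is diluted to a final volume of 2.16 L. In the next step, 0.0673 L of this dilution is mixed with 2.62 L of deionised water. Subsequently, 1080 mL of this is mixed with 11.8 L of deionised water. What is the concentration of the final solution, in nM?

7150 nM

Overall dilution factor = 2 × 2.997 × 50 × 39.93 × 11.93 = 1.43 × 10⁵.
1.02 M / 1.43 × 10⁵ = 7.15 × 10⁻⁶ M = 7150 nM.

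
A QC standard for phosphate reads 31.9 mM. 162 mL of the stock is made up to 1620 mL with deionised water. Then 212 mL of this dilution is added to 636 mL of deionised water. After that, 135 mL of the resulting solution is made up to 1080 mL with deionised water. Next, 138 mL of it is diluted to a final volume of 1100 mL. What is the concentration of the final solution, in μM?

12.5 μM

Overall dilution factor = 10 × 4 × 8 × 7.971 = 2551.
31.9 mM / 2551 = 0.0125 mM = 12.5 μM.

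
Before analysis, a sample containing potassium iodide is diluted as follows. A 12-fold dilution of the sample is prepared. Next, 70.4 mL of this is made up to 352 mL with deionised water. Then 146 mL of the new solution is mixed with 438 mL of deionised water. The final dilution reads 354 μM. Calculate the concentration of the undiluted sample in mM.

85.0 mM

Overall dilution factor = 12 × 5 × 4 = 240.
Original = 354 μM × 240 = 8.50 × 10⁴ μM = 85.0 mM.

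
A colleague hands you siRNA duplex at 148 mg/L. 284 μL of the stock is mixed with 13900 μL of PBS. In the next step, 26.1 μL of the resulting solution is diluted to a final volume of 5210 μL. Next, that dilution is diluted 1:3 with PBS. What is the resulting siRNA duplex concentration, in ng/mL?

Overall dilution factor = 49.94 × 199.6 × 3 = 2.99 × 10⁴.
148 mg/L / 2.99 × 10⁴ = 4.95 × 10⁻³ mg/L = 4.95 ng/mL.

4.95 ng/mL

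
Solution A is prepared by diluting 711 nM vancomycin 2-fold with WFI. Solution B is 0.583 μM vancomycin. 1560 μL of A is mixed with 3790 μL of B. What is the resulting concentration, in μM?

0.517 μM

C_A = 711 nM / 2 = 356 nM.
C_B = 0.583 μM = 583 nM.
C_mix = (C_A·V_A + C_B·V_B)/(V_A + V_B) = (356×1560 + 583×3790) / 5350 = 517 nM = 0.517 μM.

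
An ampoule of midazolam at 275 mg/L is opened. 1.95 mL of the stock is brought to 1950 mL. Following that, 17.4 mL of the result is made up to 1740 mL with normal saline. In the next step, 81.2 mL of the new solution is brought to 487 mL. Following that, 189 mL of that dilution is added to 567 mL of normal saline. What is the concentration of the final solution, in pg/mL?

115 pg/mL

Overall dilution factor = 1000 × 100 × 5.998 × 4 = 2.40 × 10⁶.
275 mg/L / 2.40 × 10⁶ = 1.15 × 10⁻⁴ mg/L = 115 pg/mL.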